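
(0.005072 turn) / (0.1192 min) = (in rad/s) 0.004456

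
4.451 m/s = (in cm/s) 445.1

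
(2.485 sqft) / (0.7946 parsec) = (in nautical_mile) 5.084e-21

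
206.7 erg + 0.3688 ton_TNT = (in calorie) 3.688e+08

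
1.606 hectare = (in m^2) 1.606e+04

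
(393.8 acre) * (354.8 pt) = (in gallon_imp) 4.388e+07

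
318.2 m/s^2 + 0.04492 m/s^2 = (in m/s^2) 318.2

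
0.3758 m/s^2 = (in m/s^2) 0.3758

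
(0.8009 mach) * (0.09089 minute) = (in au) 9.941e-09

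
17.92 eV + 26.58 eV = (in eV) 44.5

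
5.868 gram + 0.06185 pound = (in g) 33.92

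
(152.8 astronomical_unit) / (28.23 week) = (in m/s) 1.339e+06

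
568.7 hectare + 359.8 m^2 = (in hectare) 568.7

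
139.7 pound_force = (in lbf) 139.7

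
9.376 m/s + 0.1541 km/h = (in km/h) 33.91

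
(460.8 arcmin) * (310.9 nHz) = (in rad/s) 4.167e-08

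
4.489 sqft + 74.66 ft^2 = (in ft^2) 79.15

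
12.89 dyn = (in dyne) 12.89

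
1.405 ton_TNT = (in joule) 5.879e+09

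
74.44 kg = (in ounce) 2626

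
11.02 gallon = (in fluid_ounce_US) 1411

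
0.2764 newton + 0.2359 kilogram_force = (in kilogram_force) 0.2641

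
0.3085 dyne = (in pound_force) 6.935e-07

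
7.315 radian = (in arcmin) 2.515e+04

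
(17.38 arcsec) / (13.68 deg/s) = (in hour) 9.803e-08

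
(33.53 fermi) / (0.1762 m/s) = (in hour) 5.286e-17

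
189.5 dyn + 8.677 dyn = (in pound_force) 0.0004455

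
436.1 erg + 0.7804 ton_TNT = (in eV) 2.038e+28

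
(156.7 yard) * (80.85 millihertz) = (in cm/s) 1158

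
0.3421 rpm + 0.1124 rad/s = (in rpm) 1.415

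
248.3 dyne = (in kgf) 0.0002532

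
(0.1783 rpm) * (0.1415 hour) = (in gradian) 605.5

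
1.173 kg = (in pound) 2.586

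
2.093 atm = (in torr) 1591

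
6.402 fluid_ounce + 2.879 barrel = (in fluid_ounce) 1.548e+04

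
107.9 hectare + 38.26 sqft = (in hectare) 107.9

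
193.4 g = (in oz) 6.822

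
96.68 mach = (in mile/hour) 7.364e+04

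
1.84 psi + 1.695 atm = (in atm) 1.82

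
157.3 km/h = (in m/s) 43.69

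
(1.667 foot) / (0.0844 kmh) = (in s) 21.67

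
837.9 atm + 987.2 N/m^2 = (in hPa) 8.49e+05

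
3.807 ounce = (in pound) 0.2379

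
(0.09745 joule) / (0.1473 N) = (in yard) 0.7235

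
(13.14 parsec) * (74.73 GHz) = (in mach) 8.899e+25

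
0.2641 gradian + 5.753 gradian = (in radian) 0.09452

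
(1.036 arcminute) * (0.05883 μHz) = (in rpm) 1.693e-10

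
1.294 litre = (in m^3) 0.001294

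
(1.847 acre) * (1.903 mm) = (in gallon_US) 3758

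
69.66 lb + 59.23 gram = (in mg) 3.166e+07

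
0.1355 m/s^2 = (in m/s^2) 0.1355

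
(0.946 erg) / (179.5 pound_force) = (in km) 1.185e-13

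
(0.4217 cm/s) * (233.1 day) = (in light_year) 8.977e-12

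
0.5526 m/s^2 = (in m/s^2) 0.5526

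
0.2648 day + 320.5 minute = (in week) 0.06962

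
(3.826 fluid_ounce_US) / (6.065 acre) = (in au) 3.082e-20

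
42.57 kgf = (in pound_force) 93.85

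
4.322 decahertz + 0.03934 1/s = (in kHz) 0.04326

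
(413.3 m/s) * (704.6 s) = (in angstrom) 2.912e+15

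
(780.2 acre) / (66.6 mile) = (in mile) 0.0183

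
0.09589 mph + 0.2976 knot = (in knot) 0.3809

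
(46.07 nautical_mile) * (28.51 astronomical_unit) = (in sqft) 3.917e+18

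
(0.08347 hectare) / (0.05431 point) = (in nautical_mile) 2.352e+04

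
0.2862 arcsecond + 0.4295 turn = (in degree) 154.6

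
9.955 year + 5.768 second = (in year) 9.955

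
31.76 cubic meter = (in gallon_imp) 6986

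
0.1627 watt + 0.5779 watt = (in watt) 0.7406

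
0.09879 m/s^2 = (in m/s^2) 0.09879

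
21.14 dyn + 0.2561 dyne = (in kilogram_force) 2.182e-05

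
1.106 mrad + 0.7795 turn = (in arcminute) 1.684e+04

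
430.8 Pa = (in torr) 3.231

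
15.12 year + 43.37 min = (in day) 5519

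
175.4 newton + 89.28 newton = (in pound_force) 59.5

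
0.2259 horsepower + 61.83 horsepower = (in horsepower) 62.06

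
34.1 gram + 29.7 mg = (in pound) 0.07524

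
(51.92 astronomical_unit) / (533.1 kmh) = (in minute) 8.742e+08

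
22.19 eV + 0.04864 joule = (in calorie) 0.01163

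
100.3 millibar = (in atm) 0.09899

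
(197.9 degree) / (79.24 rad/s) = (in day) 5.045e-07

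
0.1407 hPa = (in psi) 0.002041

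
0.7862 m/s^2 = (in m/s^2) 0.7862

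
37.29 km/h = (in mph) 23.17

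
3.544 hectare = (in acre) 8.757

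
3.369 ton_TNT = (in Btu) 1.336e+07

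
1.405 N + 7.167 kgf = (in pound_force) 16.12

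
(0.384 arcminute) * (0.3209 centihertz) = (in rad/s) 3.584e-07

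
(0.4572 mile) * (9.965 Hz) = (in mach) 21.53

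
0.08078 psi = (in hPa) 5.57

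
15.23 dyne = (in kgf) 1.553e-05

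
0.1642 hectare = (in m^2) 1642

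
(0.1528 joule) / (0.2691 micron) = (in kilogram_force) 5.79e+04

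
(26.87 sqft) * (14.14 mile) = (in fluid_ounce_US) 1.921e+09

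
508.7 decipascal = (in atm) 0.000502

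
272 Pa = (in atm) 0.002684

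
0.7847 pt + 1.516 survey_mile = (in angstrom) 2.44e+13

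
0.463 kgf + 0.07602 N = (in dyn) 4.616e+05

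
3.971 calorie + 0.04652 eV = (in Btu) 0.01575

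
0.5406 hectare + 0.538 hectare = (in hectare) 1.079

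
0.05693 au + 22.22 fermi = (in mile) 5.292e+06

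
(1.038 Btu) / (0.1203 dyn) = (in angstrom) 9.103e+18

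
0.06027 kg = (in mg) 6.027e+04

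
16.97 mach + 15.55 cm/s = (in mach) 16.97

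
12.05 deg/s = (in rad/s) 0.2103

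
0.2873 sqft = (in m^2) 0.02669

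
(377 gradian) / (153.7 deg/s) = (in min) 0.03679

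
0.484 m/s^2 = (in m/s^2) 0.484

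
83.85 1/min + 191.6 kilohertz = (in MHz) 0.1916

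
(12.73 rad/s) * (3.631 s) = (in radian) 46.22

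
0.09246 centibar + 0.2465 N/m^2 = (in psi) 0.01345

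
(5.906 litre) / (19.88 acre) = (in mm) 7.341e-05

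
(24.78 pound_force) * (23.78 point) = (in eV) 5.772e+18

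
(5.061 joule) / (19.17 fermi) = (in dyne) 2.64e+19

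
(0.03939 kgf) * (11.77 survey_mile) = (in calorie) 1749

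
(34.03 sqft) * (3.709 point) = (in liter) 4.137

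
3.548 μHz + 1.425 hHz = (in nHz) 1.425e+11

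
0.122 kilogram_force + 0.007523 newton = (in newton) 1.204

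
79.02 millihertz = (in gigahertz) 7.902e-11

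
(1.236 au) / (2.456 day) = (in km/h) 3.137e+06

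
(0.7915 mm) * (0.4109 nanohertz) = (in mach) 9.551e-16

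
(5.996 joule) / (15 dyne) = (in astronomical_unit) 2.672e-07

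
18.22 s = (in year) 5.778e-07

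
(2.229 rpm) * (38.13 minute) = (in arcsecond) 1.101e+08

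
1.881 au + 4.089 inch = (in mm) 2.814e+14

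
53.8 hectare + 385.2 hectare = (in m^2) 4.39e+06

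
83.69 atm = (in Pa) 8.48e+06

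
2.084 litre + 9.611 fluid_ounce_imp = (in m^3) 0.002357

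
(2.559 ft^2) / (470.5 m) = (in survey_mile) 3.14e-07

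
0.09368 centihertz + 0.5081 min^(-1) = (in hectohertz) 9.405e-05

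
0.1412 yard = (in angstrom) 1.291e+09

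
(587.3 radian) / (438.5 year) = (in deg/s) 2.433e-06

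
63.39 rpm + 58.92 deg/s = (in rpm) 73.21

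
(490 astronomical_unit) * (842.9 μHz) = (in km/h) 2.224e+11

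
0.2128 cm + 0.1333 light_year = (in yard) 1.379e+15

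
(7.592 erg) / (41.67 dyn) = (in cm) 0.1822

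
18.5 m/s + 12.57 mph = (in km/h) 86.83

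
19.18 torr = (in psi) 0.3709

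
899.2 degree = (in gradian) 999.1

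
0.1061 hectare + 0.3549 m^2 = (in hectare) 0.1061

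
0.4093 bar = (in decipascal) 4.093e+05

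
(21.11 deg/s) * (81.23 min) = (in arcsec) 3.704e+08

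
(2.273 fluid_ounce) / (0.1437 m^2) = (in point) 1.326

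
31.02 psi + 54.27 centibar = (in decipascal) 2.681e+06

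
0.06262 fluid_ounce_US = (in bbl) 1.165e-05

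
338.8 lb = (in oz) 5421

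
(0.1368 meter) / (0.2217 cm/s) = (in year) 1.957e-06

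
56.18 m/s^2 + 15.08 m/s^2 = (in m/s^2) 71.26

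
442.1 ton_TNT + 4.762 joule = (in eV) 1.155e+31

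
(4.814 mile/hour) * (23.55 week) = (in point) 8.689e+10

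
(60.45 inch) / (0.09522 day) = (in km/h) 0.0006719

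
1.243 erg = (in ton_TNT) 2.971e-17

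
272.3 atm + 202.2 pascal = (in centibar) 2.759e+04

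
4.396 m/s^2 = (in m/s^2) 4.396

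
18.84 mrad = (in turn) 0.002998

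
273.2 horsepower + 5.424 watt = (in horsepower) 273.2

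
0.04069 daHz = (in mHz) 406.9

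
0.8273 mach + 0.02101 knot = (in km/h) 1014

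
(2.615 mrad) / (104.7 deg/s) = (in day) 1.656e-08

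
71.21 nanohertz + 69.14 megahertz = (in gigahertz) 0.06914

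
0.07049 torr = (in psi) 0.001363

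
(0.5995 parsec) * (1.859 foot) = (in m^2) 1.048e+16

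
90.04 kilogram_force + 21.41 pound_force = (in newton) 978.2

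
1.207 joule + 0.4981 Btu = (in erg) 5.267e+09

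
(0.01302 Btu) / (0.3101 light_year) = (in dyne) 4.682e-10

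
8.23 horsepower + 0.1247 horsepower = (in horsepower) 8.355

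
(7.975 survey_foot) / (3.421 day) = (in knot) 1.599e-05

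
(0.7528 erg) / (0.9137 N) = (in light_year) 8.709e-24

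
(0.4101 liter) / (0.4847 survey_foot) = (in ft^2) 0.02988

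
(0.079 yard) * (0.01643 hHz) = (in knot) 0.2307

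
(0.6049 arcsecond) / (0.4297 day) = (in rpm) 7.543e-10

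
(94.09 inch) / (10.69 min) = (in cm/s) 0.3726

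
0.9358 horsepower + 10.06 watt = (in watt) 707.9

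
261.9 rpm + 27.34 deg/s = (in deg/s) 1599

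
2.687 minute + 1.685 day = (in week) 0.241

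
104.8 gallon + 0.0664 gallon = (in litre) 397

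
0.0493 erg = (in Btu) 4.673e-12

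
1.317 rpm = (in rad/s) 0.1379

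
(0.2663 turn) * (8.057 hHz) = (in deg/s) 7.724e+04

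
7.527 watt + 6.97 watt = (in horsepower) 0.01944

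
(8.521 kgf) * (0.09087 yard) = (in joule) 6.943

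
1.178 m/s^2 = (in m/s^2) 1.178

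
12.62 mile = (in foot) 6.663e+04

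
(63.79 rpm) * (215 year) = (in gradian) 2.883e+12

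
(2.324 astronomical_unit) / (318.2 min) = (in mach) 5.348e+04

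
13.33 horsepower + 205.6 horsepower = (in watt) 1.633e+05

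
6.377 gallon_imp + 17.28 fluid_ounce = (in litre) 29.5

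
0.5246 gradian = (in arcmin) 28.33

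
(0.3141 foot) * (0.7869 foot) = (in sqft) 0.2472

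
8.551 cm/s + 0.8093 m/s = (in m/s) 0.8948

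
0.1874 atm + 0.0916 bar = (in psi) 4.083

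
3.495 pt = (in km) 1.233e-06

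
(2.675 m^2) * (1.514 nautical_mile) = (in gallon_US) 1.981e+06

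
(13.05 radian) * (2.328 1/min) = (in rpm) 4.835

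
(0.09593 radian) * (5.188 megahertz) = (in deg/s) 2.852e+07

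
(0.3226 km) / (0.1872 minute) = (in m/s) 28.72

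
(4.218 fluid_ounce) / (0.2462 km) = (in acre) 1.252e-10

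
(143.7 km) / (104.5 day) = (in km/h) 0.0573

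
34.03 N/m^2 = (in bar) 0.0003403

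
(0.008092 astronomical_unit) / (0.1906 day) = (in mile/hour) 1.644e+05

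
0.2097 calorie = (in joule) 0.8774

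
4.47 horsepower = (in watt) 3333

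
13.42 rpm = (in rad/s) 1.405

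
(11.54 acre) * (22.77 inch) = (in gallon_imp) 5.941e+06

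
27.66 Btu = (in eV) 1.821e+23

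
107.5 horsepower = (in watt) 8.016e+04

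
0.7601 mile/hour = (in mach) 0.0009979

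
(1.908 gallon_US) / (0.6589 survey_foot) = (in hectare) 3.596e-06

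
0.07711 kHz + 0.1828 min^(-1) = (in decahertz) 7.711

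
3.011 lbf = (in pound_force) 3.011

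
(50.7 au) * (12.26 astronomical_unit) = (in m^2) 1.391e+25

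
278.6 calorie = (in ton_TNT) 2.786e-07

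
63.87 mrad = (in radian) 0.06387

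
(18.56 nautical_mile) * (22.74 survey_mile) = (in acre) 3.108e+05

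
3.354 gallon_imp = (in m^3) 0.01525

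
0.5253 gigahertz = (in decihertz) 5.253e+09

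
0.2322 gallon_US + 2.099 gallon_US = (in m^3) 0.008825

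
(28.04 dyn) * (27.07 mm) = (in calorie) 1.814e-06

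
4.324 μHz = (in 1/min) 0.0002594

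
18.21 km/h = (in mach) 0.01486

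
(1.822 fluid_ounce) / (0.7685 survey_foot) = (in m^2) 0.00023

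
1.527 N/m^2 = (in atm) 1.507e-05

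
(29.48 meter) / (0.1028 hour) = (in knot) 0.1548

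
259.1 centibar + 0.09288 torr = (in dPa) 2.591e+06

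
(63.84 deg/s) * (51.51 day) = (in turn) 7.892e+05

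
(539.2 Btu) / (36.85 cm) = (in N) 1.544e+06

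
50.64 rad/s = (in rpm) 483.6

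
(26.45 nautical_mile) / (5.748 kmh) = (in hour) 8.522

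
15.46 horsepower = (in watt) 1.153e+04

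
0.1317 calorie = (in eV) 3.439e+18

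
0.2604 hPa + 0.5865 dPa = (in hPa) 0.261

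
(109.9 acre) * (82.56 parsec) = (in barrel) 7.126e+24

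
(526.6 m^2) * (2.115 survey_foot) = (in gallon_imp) 7.467e+04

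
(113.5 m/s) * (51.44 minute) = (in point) 9.93e+08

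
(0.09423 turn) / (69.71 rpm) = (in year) 2.572e-09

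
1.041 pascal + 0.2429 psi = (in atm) 0.01654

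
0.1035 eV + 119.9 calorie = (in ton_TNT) 1.199e-07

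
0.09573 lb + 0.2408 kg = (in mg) 2.842e+05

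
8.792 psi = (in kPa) 60.62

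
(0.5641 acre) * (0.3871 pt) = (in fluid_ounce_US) 1.054e+04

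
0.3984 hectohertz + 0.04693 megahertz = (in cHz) 4.697e+06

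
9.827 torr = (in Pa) 1310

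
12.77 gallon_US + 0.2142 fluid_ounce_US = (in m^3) 0.04835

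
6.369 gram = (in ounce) 0.2247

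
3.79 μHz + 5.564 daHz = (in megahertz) 5.564e-05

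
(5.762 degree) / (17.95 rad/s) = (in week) 9.263e-09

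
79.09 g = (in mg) 7.909e+04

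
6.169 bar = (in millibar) 6169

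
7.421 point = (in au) 1.75e-14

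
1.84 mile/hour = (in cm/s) 82.26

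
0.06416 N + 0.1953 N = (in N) 0.2595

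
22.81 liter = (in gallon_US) 6.026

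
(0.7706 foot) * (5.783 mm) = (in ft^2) 0.01462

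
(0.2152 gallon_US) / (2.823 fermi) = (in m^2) 2.886e+11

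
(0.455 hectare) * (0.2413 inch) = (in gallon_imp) 6134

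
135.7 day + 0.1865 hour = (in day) 135.7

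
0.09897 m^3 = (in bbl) 0.6225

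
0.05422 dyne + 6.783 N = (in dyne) 6.783e+05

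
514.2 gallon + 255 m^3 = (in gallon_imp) 5.652e+04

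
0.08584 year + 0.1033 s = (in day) 31.33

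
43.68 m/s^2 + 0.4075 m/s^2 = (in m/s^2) 44.09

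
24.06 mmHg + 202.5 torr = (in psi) 4.381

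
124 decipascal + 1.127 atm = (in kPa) 114.2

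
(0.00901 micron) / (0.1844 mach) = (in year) 4.55e-18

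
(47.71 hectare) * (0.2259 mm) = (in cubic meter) 107.8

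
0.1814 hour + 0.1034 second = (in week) 0.00108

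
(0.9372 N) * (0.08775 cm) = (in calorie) 0.0001966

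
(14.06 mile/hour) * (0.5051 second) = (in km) 0.003175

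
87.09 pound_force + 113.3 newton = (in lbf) 112.6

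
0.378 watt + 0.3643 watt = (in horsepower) 0.0009954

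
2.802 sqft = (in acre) 6.433e-05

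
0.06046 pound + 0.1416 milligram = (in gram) 27.42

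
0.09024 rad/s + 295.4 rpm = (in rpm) 296.3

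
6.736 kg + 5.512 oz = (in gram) 6892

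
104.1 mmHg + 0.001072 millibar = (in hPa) 138.8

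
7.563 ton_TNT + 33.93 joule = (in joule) 3.164e+10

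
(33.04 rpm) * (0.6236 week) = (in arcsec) 2.692e+11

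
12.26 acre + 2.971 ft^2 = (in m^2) 4.961e+04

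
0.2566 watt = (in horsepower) 0.0003441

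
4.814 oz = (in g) 136.5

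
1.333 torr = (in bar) 0.001777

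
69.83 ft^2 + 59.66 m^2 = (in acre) 0.01635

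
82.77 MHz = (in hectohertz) 8.277e+05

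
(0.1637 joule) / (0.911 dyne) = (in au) 1.201e-07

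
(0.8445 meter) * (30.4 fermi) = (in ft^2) 2.763e-13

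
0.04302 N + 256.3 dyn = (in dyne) 4558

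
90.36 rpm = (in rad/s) 9.462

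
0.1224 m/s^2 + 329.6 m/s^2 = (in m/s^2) 329.7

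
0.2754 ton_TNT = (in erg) 1.152e+16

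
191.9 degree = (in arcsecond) 6.908e+05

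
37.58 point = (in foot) 0.0435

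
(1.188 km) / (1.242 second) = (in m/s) 956.5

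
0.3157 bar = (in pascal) 3.157e+04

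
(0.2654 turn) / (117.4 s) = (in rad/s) 0.0142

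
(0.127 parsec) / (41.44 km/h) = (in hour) 9.457e+10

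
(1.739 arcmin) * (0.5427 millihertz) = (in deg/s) 1.573e-05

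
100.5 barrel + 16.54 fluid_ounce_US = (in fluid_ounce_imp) 5.624e+05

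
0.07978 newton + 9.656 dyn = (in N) 0.07988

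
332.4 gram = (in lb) 0.7328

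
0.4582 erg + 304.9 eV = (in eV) 2.86e+11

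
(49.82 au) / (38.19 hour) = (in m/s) 5.421e+07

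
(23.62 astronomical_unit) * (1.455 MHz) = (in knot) 9.994e+18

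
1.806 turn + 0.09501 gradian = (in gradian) 722.5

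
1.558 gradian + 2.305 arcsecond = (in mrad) 24.48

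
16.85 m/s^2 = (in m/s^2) 16.85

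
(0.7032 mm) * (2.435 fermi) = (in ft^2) 1.843e-17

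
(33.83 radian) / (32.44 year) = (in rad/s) 3.307e-08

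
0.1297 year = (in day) 47.34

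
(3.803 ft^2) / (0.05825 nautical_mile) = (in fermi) 3.275e+12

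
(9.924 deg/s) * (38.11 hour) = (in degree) 1.362e+06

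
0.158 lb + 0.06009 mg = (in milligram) 7.167e+04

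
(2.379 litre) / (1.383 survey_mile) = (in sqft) 1.151e-05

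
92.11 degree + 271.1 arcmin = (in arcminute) 5798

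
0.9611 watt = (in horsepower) 0.001289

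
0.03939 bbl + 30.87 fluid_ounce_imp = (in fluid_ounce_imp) 251.3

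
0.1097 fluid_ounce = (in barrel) 2.041e-05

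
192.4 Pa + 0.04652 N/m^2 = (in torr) 1.443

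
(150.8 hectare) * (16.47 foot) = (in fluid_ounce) 2.56e+11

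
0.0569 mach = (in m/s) 19.37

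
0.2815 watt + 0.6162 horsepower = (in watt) 459.8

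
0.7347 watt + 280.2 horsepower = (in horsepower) 280.2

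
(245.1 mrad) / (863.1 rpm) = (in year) 8.599e-11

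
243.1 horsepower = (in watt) 1.813e+05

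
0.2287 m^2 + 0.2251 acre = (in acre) 0.2252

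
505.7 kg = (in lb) 1115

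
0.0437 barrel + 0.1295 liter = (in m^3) 0.007077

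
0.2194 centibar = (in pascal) 219.4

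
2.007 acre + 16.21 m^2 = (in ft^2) 8.76e+04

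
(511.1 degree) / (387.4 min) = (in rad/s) 0.0003838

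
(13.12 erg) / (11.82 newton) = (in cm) 1.11e-05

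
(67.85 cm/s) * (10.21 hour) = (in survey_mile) 15.5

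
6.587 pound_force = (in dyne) 2.93e+06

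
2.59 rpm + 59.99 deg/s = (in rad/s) 1.318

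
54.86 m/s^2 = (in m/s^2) 54.86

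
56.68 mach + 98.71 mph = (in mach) 56.81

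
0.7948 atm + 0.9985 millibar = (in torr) 604.8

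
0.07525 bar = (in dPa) 7.525e+04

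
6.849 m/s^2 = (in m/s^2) 6.849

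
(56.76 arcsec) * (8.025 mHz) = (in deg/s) 0.0001265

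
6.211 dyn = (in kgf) 6.333e-06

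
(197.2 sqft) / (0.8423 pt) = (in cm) 6.166e+06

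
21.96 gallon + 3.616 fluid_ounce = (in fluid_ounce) 2814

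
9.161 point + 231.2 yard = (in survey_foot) 693.6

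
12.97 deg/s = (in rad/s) 0.2264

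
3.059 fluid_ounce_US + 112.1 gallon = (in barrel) 2.67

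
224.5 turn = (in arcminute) 4.849e+06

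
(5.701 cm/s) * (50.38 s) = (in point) 8142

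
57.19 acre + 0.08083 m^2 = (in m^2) 2.314e+05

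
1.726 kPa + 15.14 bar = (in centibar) 1516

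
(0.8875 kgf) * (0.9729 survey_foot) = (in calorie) 0.6169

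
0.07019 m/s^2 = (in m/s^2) 0.07019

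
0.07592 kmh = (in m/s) 0.02109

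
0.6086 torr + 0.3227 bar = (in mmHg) 242.7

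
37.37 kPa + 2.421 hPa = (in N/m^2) 3.761e+04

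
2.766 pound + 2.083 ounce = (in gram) 1314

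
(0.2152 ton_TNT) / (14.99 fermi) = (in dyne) 6.007e+27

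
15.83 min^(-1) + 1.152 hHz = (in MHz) 0.0001155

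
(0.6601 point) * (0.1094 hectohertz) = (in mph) 0.005699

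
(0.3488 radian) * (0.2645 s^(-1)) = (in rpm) 0.881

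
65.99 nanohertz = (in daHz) 6.599e-09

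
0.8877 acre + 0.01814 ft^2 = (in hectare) 0.3592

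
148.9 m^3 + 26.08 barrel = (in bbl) 962.6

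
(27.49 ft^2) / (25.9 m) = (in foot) 0.3235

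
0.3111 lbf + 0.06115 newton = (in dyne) 1.445e+05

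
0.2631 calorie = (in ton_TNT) 2.631e-10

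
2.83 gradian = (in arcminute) 152.8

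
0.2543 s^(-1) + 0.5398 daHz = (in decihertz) 56.52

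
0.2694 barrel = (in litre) 42.83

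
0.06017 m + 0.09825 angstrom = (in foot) 0.1974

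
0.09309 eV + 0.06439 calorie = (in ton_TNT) 6.439e-11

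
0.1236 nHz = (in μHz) 0.0001236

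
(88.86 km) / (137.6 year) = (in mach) 6.014e-08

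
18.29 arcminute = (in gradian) 0.3387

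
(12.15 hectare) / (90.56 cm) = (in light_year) 1.418e-11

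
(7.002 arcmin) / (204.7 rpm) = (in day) 1.1e-09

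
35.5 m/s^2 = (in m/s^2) 35.5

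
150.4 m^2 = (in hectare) 0.01504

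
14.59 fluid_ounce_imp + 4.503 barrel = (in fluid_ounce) 2.422e+04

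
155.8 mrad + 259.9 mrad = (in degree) 23.82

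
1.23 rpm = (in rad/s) 0.1288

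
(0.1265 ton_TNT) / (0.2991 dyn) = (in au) 1183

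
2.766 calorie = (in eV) 7.223e+19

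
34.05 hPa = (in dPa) 3.405e+04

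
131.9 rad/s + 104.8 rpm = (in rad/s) 142.9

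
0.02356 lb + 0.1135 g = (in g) 10.8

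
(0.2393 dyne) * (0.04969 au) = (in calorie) 4252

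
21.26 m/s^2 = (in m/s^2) 21.26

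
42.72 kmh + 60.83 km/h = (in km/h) 103.5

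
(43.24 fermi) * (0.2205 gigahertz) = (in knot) 1.853e-05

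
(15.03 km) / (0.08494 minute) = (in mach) 8.661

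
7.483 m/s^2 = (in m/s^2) 7.483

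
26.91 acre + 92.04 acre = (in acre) 119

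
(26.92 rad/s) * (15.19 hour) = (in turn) 2.343e+05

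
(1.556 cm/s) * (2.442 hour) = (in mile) 0.085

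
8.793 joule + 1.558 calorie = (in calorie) 3.66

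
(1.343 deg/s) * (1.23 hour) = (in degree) 5947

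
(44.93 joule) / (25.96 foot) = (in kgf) 0.579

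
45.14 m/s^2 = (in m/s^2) 45.14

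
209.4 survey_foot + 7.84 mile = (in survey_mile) 7.88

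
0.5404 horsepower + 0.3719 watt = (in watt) 403.3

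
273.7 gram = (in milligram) 2.737e+05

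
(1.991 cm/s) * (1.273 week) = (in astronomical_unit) 1.025e-07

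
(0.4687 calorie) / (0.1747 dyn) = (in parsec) 3.638e-11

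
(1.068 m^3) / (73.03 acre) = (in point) 0.01024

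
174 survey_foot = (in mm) 5.304e+04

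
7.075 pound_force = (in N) 31.47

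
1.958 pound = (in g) 888.1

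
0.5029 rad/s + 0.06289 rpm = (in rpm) 4.865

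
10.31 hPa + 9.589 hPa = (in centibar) 1.99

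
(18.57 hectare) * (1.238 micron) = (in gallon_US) 60.73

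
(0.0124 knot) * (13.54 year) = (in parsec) 8.827e-11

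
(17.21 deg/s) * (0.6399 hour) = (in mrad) 6.919e+05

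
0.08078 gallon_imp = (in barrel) 0.00231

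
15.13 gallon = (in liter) 57.27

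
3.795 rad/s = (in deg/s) 217.4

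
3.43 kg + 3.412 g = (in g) 3433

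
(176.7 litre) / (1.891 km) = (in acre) 2.309e-08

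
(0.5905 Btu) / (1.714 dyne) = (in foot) 1.193e+08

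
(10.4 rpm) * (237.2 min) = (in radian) 1.55e+04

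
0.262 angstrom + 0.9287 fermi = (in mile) 1.628e-14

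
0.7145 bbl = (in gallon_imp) 24.99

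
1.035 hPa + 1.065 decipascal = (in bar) 0.001036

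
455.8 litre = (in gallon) 120.4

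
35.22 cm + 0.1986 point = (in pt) 998.6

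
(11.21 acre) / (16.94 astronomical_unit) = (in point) 5.074e-05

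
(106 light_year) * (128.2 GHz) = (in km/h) 4.628e+29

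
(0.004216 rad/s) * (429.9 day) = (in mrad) 1.566e+08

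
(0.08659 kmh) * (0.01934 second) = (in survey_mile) 2.89e-07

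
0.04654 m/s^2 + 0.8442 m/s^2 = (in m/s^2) 0.8907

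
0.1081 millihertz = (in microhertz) 108.1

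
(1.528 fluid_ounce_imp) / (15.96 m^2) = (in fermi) 2.72e+09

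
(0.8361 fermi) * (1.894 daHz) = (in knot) 3.078e-14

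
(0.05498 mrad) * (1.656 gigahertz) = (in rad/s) 9.105e+04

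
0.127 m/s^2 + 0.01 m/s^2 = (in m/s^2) 0.137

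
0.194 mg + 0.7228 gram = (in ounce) 0.0255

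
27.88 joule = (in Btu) 0.02643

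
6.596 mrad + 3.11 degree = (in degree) 3.488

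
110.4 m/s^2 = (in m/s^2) 110.4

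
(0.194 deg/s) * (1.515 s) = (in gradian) 0.3266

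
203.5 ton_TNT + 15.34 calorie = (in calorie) 2.035e+11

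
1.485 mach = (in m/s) 505.6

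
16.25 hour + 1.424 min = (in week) 0.09687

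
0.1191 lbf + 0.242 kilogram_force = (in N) 2.903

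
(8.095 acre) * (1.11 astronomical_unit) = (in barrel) 3.422e+16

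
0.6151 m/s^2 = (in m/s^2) 0.6151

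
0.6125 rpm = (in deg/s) 3.675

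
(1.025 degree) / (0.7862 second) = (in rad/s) 0.02275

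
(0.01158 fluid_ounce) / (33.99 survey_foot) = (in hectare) 3.306e-12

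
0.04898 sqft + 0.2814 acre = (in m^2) 1139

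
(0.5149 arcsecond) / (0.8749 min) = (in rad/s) 4.755e-08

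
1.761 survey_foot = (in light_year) 5.673e-17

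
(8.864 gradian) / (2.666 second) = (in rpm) 0.4987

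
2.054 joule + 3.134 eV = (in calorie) 0.4909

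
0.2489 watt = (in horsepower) 0.0003338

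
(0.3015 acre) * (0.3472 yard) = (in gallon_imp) 8.521e+04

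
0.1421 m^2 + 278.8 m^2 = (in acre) 0.06893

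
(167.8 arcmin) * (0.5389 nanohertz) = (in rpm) 2.512e-10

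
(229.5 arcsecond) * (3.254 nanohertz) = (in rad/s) 3.621e-12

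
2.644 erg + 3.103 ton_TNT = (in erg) 1.298e+17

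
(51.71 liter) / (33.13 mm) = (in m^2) 1.561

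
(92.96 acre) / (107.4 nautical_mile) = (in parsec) 6.129e-17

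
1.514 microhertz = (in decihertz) 1.514e-05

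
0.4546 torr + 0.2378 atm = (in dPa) 2.416e+05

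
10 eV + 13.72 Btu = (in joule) 1.448e+04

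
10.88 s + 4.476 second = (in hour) 0.004266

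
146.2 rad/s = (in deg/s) 8377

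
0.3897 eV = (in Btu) 5.918e-23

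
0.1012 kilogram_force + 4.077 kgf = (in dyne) 4.097e+06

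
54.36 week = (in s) 3.288e+07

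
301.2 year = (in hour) 2.639e+06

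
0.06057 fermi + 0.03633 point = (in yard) 1.402e-05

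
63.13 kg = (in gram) 6.313e+04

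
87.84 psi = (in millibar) 6056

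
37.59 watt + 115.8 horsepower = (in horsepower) 115.9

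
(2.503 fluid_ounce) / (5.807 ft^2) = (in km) 1.372e-07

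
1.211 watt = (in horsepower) 0.001624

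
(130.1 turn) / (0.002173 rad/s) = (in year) 0.01193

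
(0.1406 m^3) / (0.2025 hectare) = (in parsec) 2.25e-21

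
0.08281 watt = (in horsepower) 0.0001111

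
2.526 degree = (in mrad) 44.09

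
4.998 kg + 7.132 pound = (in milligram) 8.233e+06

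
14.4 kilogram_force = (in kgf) 14.4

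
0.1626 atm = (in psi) 2.39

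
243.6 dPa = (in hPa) 0.2436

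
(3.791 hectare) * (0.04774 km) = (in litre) 1.81e+09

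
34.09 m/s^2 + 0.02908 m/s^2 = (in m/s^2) 34.12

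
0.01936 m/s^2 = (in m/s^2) 0.01936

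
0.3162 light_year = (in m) 2.991e+15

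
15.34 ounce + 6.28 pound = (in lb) 7.239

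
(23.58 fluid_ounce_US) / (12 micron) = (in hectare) 0.005811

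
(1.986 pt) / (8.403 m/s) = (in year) 2.644e-12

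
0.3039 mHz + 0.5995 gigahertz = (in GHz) 0.5995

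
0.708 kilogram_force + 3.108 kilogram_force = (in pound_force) 8.413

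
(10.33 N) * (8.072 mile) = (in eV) 8.376e+23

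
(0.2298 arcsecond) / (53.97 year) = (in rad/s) 6.546e-16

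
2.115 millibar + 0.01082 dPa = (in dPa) 2115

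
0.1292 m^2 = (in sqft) 1.391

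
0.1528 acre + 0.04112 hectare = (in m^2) 1030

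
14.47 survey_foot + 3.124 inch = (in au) 3.001e-11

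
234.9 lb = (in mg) 1.065e+08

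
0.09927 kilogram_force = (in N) 0.9735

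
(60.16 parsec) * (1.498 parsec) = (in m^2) 8.581e+34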